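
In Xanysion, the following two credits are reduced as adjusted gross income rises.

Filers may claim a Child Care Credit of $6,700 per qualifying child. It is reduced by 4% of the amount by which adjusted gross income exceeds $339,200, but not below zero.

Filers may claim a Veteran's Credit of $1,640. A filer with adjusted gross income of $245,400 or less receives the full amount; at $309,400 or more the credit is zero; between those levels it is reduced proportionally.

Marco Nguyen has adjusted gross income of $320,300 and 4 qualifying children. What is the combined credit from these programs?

Child Care Credit: base = 4 × $6,700 = $26,800. $320,300 is at or below the $339,200 threshold, so the full $26,800 applies.
Veteran's Credit: $320,300 is at or above $309,400, so the credit is $0.
Total: $26,800 + $0 = $26,800.

$26,800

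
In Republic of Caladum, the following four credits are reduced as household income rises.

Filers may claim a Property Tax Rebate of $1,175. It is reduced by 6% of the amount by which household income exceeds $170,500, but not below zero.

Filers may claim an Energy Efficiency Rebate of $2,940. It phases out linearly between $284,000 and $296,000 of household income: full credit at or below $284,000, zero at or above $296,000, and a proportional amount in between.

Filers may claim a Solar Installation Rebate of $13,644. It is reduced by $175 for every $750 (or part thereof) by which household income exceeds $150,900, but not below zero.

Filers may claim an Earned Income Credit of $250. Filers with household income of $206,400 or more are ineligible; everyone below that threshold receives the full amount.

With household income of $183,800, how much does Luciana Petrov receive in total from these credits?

$9,511

Property Tax Rebate: 6% of the $13,300 excess over $170,500 is $798; credit = $1,175 − $798 = $377.
Energy Efficiency Rebate: $183,800 is at or below the $284,000 threshold, so the full $2,940 applies.
Solar Installation Rebate: income exceeds $150,900 by $32,900, which is 44 full-or-partial $750 increments; reduction = 44 × $175 = $7,700, leaving $5,944.
Earned Income Credit: $183,800 is below the $206,400 cutoff, so the full $250 applies.
Total: $377 + $2,940 + $5,944 + $250 = $9,511.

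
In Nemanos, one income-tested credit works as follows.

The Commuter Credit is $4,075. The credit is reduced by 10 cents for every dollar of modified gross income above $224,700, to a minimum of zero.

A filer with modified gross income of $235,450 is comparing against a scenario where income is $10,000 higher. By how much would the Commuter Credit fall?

At $235,450 — 10% of the $10,750 excess over $224,700 is $1,075; credit = $4,075 − $1,075 = $3,000.
At $245,450 — 10% of the $20,750 excess over $224,700 is $2,075; credit = $4,075 − $2,075 = $2,000.
Lost: $3,000 − $2,000 = $1,000.

$1,000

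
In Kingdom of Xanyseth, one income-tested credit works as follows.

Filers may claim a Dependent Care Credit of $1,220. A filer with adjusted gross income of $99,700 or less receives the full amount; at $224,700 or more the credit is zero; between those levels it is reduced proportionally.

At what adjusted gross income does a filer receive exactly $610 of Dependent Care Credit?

$162,200

$610 is 610/1,220 of the full $1,220, so 610/1,220 of the $125,000 range has been used: income = $99,700 + $125,000 × 610/1,220 = $162,200.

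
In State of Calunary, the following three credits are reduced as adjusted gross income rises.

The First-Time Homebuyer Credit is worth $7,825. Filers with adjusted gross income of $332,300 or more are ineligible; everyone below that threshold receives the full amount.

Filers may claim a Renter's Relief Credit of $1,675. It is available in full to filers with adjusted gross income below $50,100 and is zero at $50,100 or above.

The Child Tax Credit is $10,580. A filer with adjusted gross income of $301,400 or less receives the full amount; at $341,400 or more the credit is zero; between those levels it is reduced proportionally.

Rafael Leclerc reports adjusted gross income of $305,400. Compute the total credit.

First-Time Homebuyer Credit: $305,400 is below the $332,300 cutoff, so the full $7,825 applies.
Renter's Relief Credit: $305,400 meets or exceeds the $50,100 cutoff, so the credit is $0.
Child Tax Credit: $305,400 is $4,000 into a $40,000 phase-out range, leaving 36,000/40,000 of the credit: $10,580 × 36,000/40,000 = $9,522.
Total: $7,825 + $0 + $9,522 = $17,347.

$17,347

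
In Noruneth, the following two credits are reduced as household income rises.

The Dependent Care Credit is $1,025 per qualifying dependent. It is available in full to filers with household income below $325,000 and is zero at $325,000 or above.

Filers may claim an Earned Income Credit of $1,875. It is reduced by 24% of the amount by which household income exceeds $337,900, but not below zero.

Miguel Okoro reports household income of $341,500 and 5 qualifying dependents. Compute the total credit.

Dependent Care Credit: base = 5 × $1,025 = $5,125. $341,500 meets or exceeds the $325,000 cutoff, so the credit is $0.
Earned Income Credit: 24% of the $3,600 excess over $337,900 is $864; credit = $1,875 − $864 = $1,011.
Total: $0 + $1,011 = $1,011.

$1,011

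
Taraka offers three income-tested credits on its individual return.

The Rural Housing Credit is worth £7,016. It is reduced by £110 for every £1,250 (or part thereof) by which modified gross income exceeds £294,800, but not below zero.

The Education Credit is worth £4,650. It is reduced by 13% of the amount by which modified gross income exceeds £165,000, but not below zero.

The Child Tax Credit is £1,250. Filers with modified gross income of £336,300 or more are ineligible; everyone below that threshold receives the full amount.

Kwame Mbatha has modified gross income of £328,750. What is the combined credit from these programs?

£5,186

Rural Housing Credit: income exceeds £294,800 by £33,950, which is 28 full-or-partial £1,250 increments; reduction = 28 × £110 = £3,080, leaving £3,936.
Education Credit: 13% of the £163,750 excess over £165,000 is £21,287.50 ≥ base, so the credit is £0.
Child Tax Credit: £328,750 is below the £336,300 cutoff, so the full £1,250 applies.
Total: £3,936 + £0 + £1,250 = £5,186.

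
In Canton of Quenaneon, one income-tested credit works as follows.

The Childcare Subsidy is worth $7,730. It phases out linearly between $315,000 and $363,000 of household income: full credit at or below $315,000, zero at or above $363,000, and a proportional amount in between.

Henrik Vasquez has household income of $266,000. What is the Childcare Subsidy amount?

Childcare Subsidy: $266,000 is at or below the $315,000 threshold, so the full $7,730 applies.

$7,730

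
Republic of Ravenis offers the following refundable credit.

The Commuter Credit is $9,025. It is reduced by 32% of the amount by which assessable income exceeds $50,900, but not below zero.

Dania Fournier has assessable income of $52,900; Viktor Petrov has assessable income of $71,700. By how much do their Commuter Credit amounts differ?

Dania ($52,900): Commuter Credit: 32% of the $2,000 excess over $50,900 is $640; credit = $9,025 − $640 = $8,385.
Viktor ($71,700): Commuter Credit: 32% of the $20,800 excess over $50,900 is $6,656; credit = $9,025 − $6,656 = $2,369.
Difference: |$8,385 − $2,369| = $6,016.

$6,016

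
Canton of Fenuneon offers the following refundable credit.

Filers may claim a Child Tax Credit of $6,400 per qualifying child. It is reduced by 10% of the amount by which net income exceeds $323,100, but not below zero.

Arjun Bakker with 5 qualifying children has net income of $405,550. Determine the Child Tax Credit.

Child Tax Credit: base = 5 × $6,400 = $32,000. 10% of the $82,450 excess over $323,100 is $8,245; credit = $32,000 − $8,245 = $23,755.

$23,755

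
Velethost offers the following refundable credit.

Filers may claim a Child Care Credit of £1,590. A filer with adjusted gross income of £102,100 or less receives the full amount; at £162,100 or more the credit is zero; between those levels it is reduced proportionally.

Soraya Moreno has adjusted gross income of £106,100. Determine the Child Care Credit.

Child Care Credit: £106,100 is £4,000 into a £60,000 phase-out range, leaving 56,000/60,000 of the credit: £1,590 × 56,000/60,000 = £1,484.

£1,484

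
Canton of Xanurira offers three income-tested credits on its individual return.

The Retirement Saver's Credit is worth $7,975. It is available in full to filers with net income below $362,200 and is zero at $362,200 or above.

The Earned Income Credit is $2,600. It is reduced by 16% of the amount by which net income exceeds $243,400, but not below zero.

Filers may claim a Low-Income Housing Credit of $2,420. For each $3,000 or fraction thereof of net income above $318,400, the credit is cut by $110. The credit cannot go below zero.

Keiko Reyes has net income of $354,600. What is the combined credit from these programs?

Retirement Saver's Credit: $354,600 is below the $362,200 cutoff, so the full $7,975 applies.
Earned Income Credit: 16% of the $111,200 excess over $243,400 is $17,792 ≥ base, so the credit is $0.
Low-Income Housing Credit: income exceeds $318,400 by $36,200, which is 13 full-or-partial $3,000 increments; reduction = 13 × $110 = $1,430, leaving $990.
Total: $7,975 + $0 + $990 = $8,965.

$8,965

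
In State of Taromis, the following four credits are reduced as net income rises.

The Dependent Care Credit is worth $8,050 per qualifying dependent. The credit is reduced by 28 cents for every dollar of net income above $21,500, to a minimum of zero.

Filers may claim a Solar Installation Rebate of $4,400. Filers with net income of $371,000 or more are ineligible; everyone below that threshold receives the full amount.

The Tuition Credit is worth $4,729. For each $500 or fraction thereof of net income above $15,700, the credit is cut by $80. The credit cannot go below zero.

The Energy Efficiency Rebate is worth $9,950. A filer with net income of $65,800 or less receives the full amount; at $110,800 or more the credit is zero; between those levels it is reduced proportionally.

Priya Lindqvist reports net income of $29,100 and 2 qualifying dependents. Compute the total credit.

$30,891

Dependent Care Credit: base = 2 × $8,050 = $16,100. 28% of the $7,600 excess over $21,500 is $2,128; credit = $16,100 − $2,128 = $13,972.
Solar Installation Rebate: $29,100 is below the $371,000 cutoff, so the full $4,400 applies.
Tuition Credit: income exceeds $15,700 by $13,400, which is 27 full-or-partial $500 increments; reduction = 27 × $80 = $2,160, leaving $2,569.
Energy Efficiency Rebate: $29,100 is at or below the $65,800 threshold, so the full $9,950 applies.
Total: $13,972 + $4,400 + $2,569 + $9,950 = $30,891.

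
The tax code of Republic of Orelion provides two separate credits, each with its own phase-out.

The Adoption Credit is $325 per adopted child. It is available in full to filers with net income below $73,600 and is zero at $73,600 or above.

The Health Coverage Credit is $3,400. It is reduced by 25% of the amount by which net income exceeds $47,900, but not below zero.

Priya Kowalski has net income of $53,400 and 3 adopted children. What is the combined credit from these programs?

$3,000

Adoption Credit: base = 3 × $325 = $975. $53,400 is below the $73,600 cutoff, so the full $975 applies.
Health Coverage Credit: 25% of the $5,500 excess over $47,900 is $1,375; credit = $3,400 − $1,375 = $2,025.
Total: $975 + $2,025 = $3,000.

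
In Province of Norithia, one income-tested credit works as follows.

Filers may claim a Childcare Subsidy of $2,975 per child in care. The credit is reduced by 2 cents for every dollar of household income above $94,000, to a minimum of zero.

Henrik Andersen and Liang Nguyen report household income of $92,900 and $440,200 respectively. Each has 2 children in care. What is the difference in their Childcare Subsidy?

$5,950

Henrik ($92,900): Childcare Subsidy: base = 2 × $2,975 = $5,950. $92,900 is at or below the $94,000 threshold, so the full $5,950 applies.
Liang ($440,200): Childcare Subsidy: base = 2 × $2,975 = $5,950. 2% of the $346,200 excess over $94,000 is $6,924 ≥ base, so the credit is $0.
Difference: |$5,950 − $0| = $5,950.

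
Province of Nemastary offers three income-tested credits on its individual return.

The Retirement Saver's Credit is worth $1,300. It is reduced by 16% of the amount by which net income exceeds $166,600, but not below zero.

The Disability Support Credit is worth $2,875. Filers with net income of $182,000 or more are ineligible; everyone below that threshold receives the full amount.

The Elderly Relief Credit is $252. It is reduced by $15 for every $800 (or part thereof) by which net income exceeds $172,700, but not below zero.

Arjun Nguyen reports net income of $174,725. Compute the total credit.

$3,082

Retirement Saver's Credit: 16% of the $8,125 excess over $166,600 is $1,300 ≥ base, so the credit is $0.
Disability Support Credit: $174,725 is below the $182,000 cutoff, so the full $2,875 applies.
Elderly Relief Credit: income exceeds $172,700 by $2,025, which is 3 full-or-partial $800 increments; reduction = 3 × $15 = $45, leaving $207.
Total: $0 + $2,875 + $207 = $3,082.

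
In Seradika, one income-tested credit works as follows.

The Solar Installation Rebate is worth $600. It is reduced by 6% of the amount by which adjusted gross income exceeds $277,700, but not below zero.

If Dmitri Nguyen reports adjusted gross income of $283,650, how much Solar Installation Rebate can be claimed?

$243

Solar Installation Rebate: 6% of the $5,950 excess over $277,700 is $357; credit = $600 − $357 = $243.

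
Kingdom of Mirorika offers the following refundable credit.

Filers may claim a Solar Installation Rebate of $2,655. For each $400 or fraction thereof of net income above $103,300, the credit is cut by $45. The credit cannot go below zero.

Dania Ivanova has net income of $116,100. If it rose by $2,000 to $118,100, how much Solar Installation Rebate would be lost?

At $116,100 — income exceeds $103,300 by $12,800, which is 32 full-or-partial $400 increments; reduction = 32 × $45 = $1,440, leaving $1,215.
At $118,100 — income exceeds $103,300 by $14,800, which is 37 full-or-partial $400 increments; reduction = 37 × $45 = $1,665, leaving $990.
Lost: $1,215 − $990 = $225.

$225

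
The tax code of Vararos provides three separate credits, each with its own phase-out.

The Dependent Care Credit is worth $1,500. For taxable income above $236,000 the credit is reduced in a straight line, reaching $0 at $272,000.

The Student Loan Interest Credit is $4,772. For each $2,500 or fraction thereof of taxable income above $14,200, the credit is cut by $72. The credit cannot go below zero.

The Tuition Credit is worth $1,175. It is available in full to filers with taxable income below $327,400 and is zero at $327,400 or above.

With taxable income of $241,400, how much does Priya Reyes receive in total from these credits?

Dependent Care Credit: $241,400 is $5,400 into a $36,000 phase-out range, leaving 30,600/36,000 of the credit: $1,500 × 30,600/36,000 = $1,275.
Student Loan Interest Credit: income exceeds $14,200 by $227,200 → 91 increments × $72 = $6,552 ≥ base, so the credit is $0.
Tuition Credit: $241,400 is below the $327,400 cutoff, so the full $1,175 applies.
Total: $1,275 + $0 + $1,175 = $2,450.

$2,450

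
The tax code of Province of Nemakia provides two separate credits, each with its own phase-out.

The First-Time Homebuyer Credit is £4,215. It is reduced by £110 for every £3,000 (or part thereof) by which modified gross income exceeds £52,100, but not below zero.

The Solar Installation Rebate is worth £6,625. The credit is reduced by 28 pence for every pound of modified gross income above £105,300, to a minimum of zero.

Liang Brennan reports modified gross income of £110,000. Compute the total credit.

First-Time Homebuyer Credit: income exceeds £52,100 by £57,900, which is 20 full-or-partial £3,000 increments; reduction = 20 × £110 = £2,200, leaving £2,015.
Solar Installation Rebate: 28% of the £4,700 excess over £105,300 is £1,316; credit = £6,625 − £1,316 = £5,309.
Total: £2,015 + £5,309 = £7,324.

£7,324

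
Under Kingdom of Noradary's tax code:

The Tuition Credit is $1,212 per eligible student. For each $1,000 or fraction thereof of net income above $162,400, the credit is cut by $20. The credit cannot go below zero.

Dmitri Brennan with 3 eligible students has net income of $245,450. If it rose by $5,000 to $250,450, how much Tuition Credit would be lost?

At $245,450 — base = 3 × $1,212 = $3,636. income exceeds $162,400 by $83,050, which is 84 full-or-partial $1,000 increments; reduction = 84 × $20 = $1,680, leaving $1,956.
At $250,450 — base = 3 × $1,212 = $3,636. income exceeds $162,400 by $88,050, which is 89 full-or-partial $1,000 increments; reduction = 89 × $20 = $1,780, leaving $1,856.
Lost: $1,956 − $1,856 = $100.

$100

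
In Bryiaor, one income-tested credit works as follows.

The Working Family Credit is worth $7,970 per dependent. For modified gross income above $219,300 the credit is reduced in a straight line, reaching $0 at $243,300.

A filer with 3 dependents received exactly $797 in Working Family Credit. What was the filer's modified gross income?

Full credit = 3 × $7,970 = $23,910.
$797 is 797/23,910 of the full $23,910, so 23,113/23,910 of the $24,000 range has been used: income = $219,300 + $24,000 × 23,113/23,910 = $242,500.

$242,500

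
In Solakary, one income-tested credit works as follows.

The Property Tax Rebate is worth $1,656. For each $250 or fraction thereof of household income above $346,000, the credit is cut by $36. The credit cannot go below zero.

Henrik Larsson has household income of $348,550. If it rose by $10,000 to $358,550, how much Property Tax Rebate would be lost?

$1,260

At $348,550 — income exceeds $346,000 by $2,550, which is 11 full-or-partial $250 increments; reduction = 11 × $36 = $396, leaving $1,260.
At $358,550 — income exceeds $346,000 by $12,550 → 51 increments × $36 = $1,836 ≥ base, so the credit is $0.
Lost: $1,260 − $0 = $1,260.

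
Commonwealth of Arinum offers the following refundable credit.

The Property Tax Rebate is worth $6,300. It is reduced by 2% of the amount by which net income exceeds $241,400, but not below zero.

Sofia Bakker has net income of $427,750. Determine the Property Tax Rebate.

Property Tax Rebate: 2% of the $186,350 excess over $241,400 is $3,727; credit = $6,300 − $3,727 = $2,573.

$2,573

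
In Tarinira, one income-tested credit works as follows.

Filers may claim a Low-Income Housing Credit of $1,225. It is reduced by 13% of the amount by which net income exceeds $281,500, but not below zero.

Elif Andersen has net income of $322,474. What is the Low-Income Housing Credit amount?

$0

Low-Income Housing Credit: 13% of the $40,974 excess over $281,500 is $5,326.62 ≥ base, so the credit is $0.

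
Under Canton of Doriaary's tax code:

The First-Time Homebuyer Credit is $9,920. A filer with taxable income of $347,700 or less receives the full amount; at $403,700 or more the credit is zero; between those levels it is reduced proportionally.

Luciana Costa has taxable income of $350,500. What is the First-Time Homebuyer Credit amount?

$9,424

First-Time Homebuyer Credit: $350,500 is $2,800 into a $56,000 phase-out range, leaving 53,200/56,000 of the credit: $9,920 × 53,200/56,000 = $9,424.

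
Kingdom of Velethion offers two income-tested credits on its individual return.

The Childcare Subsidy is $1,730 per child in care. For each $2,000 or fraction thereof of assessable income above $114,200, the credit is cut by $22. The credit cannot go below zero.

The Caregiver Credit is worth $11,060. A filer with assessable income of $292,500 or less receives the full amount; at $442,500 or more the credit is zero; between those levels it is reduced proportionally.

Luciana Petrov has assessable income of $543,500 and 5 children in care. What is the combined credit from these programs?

$3,920

Childcare Subsidy: base = 5 × $1,730 = $8,650. income exceeds $114,200 by $429,300, which is 215 full-or-partial $2,000 increments; reduction = 215 × $22 = $4,730, leaving $3,920.
Caregiver Credit: $543,500 is at or above $442,500, so the credit is $0.
Total: $3,920 + $0 = $3,920.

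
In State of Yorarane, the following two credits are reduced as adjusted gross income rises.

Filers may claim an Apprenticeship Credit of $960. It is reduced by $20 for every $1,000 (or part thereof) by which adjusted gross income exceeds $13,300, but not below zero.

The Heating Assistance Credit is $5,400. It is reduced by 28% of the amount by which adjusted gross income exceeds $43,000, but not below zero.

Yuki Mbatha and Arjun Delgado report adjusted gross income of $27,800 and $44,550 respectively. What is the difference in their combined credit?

Yuki ($27,800): Apprenticeship Credit: income exceeds $13,300 by $14,500, which is 15 full-or-partial $1,000 increments; reduction = 15 × $20 = $300, leaving $660. Heating Assistance Credit: $27,800 is at or below the $43,000 threshold, so the full $5,400 applies. total $660 + $5,400 = $6,060
Arjun ($44,550): Apprenticeship Credit: income exceeds $13,300 by $31,250, which is 32 full-or-partial $1,000 increments; reduction = 32 × $20 = $640, leaving $320. Heating Assistance Credit: 28% of the $1,550 excess over $43,000 is $434; credit = $5,400 − $434 = $4,966. total $320 + $4,966 = $5,286
Difference: |$6,060 − $5,286| = $774.

$774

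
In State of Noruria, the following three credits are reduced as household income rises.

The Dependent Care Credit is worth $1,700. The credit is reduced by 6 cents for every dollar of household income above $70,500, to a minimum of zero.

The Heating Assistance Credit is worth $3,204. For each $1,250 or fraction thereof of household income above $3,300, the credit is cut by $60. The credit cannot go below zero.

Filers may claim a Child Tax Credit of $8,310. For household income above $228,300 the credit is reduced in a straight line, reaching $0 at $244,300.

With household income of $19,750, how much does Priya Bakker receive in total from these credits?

$12,374

Dependent Care Credit: $19,750 is at or below the $70,500 threshold, so the full $1,700 applies.
Heating Assistance Credit: income exceeds $3,300 by $16,450, which is 14 full-or-partial $1,250 increments; reduction = 14 × $60 = $840, leaving $2,364.
Child Tax Credit: $19,750 is at or below the $228,300 threshold, so the full $8,310 applies.
Total: $1,700 + $2,364 + $8,310 = $12,374.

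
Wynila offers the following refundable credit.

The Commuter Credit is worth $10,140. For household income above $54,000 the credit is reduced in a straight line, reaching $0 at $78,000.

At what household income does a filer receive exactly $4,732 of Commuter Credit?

$66,800

$4,732 is 4,732/10,140 of the full $10,140, so 5,408/10,140 of the $24,000 range has been used: income = $54,000 + $24,000 × 5,408/10,140 = $66,800.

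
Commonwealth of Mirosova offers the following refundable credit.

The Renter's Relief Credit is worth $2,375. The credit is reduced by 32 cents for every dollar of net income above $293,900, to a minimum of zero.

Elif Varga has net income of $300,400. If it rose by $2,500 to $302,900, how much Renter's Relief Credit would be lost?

$295

At $300,400 — 32% of the $6,500 excess over $293,900 is $2,080; credit = $2,375 − $2,080 = $295.
At $302,900 — 32% of the $9,000 excess over $293,900 is $2,880 ≥ base, so the credit is $0.
Lost: $295 − $0 = $295.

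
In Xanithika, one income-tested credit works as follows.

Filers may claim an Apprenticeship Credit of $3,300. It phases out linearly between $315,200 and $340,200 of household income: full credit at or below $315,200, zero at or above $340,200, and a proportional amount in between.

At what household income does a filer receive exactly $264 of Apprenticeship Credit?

$264 is 264/3,300 of the full $3,300, so 3,036/3,300 of the $25,000 range has been used: income = $315,200 + $25,000 × 3,036/3,300 = $338,200.

$338,200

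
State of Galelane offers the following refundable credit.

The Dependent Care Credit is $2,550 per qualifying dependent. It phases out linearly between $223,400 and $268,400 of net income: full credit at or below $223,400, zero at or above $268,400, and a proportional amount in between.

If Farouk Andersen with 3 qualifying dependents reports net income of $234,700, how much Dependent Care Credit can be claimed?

Dependent Care Credit: base = 3 × $2,550 = $7,650. $234,700 is $11,300 into a $45,000 phase-out range, leaving 33,700/45,000 of the credit: $7,650 × 33,700/45,000 = $5,729.

$5,729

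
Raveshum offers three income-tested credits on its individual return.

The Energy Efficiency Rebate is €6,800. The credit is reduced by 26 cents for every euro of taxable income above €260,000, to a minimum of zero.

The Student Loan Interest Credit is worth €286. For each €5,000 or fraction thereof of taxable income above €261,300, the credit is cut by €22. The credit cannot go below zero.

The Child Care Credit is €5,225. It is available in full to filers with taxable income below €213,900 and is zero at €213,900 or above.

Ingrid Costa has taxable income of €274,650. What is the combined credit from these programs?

€3,211

Energy Efficiency Rebate: 26% of the €14,650 excess over €260,000 is €3,809; credit = €6,800 − €3,809 = €2,991.
Student Loan Interest Credit: income exceeds €261,300 by €13,350, which is 3 full-or-partial €5,000 increments; reduction = 3 × €22 = €66, leaving €220.
Child Care Credit: €274,650 meets or exceeds the €213,900 cutoff, so the credit is €0.
Total: €2,991 + €220 + €0 = €3,211.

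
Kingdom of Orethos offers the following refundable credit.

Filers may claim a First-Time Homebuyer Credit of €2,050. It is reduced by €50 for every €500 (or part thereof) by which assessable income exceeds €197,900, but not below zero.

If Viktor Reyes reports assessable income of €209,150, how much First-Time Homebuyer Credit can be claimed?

First-Time Homebuyer Credit: income exceeds €197,900 by €11,250, which is 23 full-or-partial €500 increments; reduction = 23 × €50 = €1,150, leaving €900.

€900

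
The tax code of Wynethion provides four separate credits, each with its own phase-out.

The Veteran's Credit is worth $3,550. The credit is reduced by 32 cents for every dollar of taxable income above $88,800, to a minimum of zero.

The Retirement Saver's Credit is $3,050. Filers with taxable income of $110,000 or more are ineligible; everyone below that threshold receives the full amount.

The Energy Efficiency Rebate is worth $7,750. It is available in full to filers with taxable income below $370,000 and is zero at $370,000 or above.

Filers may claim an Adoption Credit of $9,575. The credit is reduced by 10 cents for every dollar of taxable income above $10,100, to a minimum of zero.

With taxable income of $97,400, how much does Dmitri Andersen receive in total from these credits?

$12,443

Veteran's Credit: 32% of the $8,600 excess over $88,800 is $2,752; credit = $3,550 − $2,752 = $798.
Retirement Saver's Credit: $97,400 is below the $110,000 cutoff, so the full $3,050 applies.
Energy Efficiency Rebate: $97,400 is below the $370,000 cutoff, so the full $7,750 applies.
Adoption Credit: 10% of the $87,300 excess over $10,100 is $8,730; credit = $9,575 − $8,730 = $845.
Total: $798 + $3,050 + $7,750 + $845 = $12,443.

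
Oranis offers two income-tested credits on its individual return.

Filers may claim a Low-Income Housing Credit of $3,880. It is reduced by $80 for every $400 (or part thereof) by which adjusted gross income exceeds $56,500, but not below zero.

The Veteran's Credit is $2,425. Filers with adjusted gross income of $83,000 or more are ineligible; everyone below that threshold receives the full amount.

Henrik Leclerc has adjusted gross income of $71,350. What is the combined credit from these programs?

$3,265

Low-Income Housing Credit: income exceeds $56,500 by $14,850, which is 38 full-or-partial $400 increments; reduction = 38 × $80 = $3,040, leaving $840.
Veteran's Credit: $71,350 is below the $83,000 cutoff, so the full $2,425 applies.
Total: $840 + $2,425 = $3,265.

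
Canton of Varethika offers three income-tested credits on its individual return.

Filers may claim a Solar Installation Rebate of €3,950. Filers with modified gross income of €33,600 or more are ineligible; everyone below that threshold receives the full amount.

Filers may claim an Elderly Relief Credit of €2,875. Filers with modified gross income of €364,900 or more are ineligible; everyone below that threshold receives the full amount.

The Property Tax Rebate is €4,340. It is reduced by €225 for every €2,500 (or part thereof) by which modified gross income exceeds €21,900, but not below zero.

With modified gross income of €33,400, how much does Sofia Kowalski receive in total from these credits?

Solar Installation Rebate: €33,400 is below the €33,600 cutoff, so the full €3,950 applies.
Elderly Relief Credit: €33,400 is below the €364,900 cutoff, so the full €2,875 applies.
Property Tax Rebate: income exceeds €21,900 by €11,500, which is 5 full-or-partial €2,500 increments; reduction = 5 × €225 = €1,125, leaving €3,215.
Total: €3,950 + €2,875 + €3,215 = €10,040.

€10,040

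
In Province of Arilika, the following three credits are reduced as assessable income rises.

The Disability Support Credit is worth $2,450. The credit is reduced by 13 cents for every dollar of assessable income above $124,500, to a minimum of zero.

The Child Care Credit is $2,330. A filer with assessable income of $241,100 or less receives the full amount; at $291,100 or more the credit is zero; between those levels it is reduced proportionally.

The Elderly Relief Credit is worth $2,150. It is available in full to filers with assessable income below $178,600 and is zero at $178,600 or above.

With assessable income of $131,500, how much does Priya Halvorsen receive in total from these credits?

$6,020

Disability Support Credit: 13% of the $7,000 excess over $124,500 is $910; credit = $2,450 − $910 = $1,540.
Child Care Credit: $131,500 is at or below the $241,100 threshold, so the full $2,330 applies.
Elderly Relief Credit: $131,500 is below the $178,600 cutoff, so the full $2,150 applies.
Total: $1,540 + $2,330 + $2,150 = $6,020.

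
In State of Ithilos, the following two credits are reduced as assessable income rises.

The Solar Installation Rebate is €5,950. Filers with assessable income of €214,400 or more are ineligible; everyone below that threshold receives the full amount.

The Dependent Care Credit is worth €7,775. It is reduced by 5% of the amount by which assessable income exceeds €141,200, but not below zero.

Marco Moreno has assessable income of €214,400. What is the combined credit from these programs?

€4,115

Solar Installation Rebate: €214,400 meets or exceeds the €214,400 cutoff, so the credit is €0.
Dependent Care Credit: 5% of the €73,200 excess over €141,200 is €3,660; credit = €7,775 − €3,660 = €4,115.
Total: €0 + €4,115 = €4,115.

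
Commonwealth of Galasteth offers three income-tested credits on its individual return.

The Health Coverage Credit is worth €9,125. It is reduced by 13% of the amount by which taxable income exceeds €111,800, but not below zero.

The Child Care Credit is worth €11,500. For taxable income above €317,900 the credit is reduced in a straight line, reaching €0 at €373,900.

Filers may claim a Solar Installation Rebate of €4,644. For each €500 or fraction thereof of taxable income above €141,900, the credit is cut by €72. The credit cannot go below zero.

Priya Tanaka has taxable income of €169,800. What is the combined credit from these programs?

Health Coverage Credit: 13% of the €58,000 excess over €111,800 is €7,540; credit = €9,125 − €7,540 = €1,585.
Child Care Credit: €169,800 is at or below the €317,900 threshold, so the full €11,500 applies.
Solar Installation Rebate: income exceeds €141,900 by €27,900, which is 56 full-or-partial €500 increments; reduction = 56 × €72 = €4,032, leaving €612.
Total: €1,585 + €11,500 + €612 = €13,697.

€13,697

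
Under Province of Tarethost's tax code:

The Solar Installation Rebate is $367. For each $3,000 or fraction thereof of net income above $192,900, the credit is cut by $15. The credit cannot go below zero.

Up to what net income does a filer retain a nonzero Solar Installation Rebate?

$264,900

After 24 increments the reduction is 24 × $15 = $360, leaving $7; one more increment wipes it out. Increment 24 ends at excess 24 × $3,000 = $72,000, so the highest qualifying income is $192,900 + $72,000 = $264,900.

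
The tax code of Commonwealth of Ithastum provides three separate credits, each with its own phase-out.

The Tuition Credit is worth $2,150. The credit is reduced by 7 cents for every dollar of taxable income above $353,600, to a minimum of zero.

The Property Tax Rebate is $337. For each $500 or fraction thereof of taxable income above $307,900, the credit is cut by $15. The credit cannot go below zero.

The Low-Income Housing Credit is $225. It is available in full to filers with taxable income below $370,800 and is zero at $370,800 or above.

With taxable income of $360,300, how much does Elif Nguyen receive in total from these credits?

$1,906

Tuition Credit: 7% of the $6,700 excess over $353,600 is $469; credit = $2,150 − $469 = $1,681.
Property Tax Rebate: income exceeds $307,900 by $52,400 → 105 increments × $15 = $1,575 ≥ base, so the credit is $0.
Low-Income Housing Credit: $360,300 is below the $370,800 cutoff, so the full $225 applies.
Total: $1,681 + $0 + $225 = $1,906.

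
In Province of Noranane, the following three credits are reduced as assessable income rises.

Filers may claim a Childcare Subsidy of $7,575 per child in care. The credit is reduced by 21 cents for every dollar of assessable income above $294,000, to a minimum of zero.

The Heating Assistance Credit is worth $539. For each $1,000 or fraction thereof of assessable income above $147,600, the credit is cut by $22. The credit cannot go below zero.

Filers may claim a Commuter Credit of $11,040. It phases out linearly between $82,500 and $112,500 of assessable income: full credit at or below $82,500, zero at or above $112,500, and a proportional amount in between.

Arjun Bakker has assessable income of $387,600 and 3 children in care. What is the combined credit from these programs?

Childcare Subsidy: base = 3 × $7,575 = $22,725. 21% of the $93,600 excess over $294,000 is $19,656; credit = $22,725 − $19,656 = $3,069.
Heating Assistance Credit: income exceeds $147,600 by $240,000 → 240 increments × $22 = $5,280 ≥ base, so the credit is $0.
Commuter Credit: $387,600 is at or above $112,500, so the credit is $0.
Total: $3,069 + $0 + $0 = $3,069.

$3,069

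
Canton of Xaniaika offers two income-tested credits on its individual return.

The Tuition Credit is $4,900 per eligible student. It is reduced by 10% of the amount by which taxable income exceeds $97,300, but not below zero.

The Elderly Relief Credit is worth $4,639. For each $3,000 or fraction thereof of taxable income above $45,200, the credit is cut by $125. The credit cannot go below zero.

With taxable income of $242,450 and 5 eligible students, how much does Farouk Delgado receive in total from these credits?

$9,985

Tuition Credit: base = 5 × $4,900 = $24,500. 10% of the $145,150 excess over $97,300 is $14,515; credit = $24,500 − $14,515 = $9,985.
Elderly Relief Credit: income exceeds $45,200 by $197,250 → 66 increments × $125 = $8,250 ≥ base, so the credit is $0.
Total: $9,985 + $0 = $9,985.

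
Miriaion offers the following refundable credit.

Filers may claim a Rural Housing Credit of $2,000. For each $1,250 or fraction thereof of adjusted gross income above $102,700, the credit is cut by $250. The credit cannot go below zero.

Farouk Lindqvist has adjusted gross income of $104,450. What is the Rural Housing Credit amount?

$1,500

Rural Housing Credit: income exceeds $102,700 by $1,750, which is 2 full-or-partial $1,250 increments; reduction = 2 × $250 = $500, leaving $1,500.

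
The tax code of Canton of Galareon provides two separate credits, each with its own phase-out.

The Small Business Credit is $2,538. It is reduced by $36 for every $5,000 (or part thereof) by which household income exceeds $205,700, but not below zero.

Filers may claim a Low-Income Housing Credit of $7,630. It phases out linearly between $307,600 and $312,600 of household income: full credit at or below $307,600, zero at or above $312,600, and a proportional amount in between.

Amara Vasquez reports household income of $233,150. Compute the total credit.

Small Business Credit: income exceeds $205,700 by $27,450, which is 6 full-or-partial $5,000 increments; reduction = 6 × $36 = $216, leaving $2,322.
Low-Income Housing Credit: $233,150 is at or below the $307,600 threshold, so the full $7,630 applies.
Total: $2,322 + $7,630 = $9,952.

$9,952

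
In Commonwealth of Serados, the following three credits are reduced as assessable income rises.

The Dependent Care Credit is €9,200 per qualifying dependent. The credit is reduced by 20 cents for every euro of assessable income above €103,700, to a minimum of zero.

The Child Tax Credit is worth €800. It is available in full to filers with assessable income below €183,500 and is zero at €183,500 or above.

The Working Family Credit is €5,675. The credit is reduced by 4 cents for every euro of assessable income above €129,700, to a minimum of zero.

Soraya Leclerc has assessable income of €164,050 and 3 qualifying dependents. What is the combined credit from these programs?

Dependent Care Credit: base = 3 × €9,200 = €27,600. 20% of the €60,350 excess over €103,700 is €12,070; credit = €27,600 − €12,070 = €15,530.
Child Tax Credit: €164,050 is below the €183,500 cutoff, so the full €800 applies.
Working Family Credit: 4% of the €34,350 excess over €129,700 is €1,374; credit = €5,675 − €1,374 = €4,301.
Total: €15,530 + €800 + €4,301 = €20,631.

€20,631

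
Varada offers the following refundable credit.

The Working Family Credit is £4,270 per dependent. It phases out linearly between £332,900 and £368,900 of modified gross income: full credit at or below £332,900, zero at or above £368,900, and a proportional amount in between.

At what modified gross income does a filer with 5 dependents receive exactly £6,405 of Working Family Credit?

Full credit = 5 × £4,270 = £21,350.
£6,405 is 6,405/21,350 of the full £21,350, so 14,945/21,350 of the £36,000 range has been used: income = £332,900 + £36,000 × 14,945/21,350 = £358,100.

£358,100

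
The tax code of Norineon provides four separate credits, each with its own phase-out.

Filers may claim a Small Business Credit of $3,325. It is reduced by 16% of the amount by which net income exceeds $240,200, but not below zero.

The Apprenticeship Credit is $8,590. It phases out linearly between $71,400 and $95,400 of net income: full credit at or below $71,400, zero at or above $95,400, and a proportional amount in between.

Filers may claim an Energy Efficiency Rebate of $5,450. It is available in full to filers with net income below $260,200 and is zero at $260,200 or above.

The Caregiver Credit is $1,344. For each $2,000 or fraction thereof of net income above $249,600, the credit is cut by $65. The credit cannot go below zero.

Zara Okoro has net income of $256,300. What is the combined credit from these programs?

$7,283

Small Business Credit: 16% of the $16,100 excess over $240,200 is $2,576; credit = $3,325 − $2,576 = $749.
Apprenticeship Credit: $256,300 is at or above $95,400, so the credit is $0.
Energy Efficiency Rebate: $256,300 is below the $260,200 cutoff, so the full $5,450 applies.
Caregiver Credit: income exceeds $249,600 by $6,700, which is 4 full-or-partial $2,000 increments; reduction = 4 × $65 = $260, leaving $1,084.
Total: $749 + $0 + $5,450 + $1,084 = $7,283.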